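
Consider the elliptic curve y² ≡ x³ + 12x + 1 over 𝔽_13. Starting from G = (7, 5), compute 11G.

(6, 4)

Repeated addition: build up to 11G.
2G: tangent at (7, 5): λ = (3·7² + 12)/(2·5) ≡ 3/10. 10⁻¹ ≡ 4 (mod 13) since 10·4 = 40 ≡ 1, so λ ≡ 3·4 ≡ 12.
  x = λ² - 7 - 7 = 144 - 14 ≡ 0; y = λ·(7 - 0) - 5 ≡ 1. → (0, 1)
3G: (0, 1) + (7, 5). λ = (5 - 1)/(7 - 0) ≡ 4/7 mod 13. 7⁻¹ ≡ 2 (mod 13) since 7·2 = 14 ≡ 1, so λ ≡ 8.
  x = λ² - 0 - 7 = 64 - 7 ≡ 5; y = λ·(0 - 5) - 1 ≡ 11. → (5, 11)
4G: (5, 11) + (7, 5). λ = (5 - 11)/(7 - 5) ≡ 7/2 mod 13. 2⁻¹ ≡ 7 (mod 13), so λ ≡ 10.
  x = λ² - 5 - 7 = 100 - 12 ≡ 10; y = λ·(5 - 10) - 11 ≡ 4. → (10, 4)
5G: (10, 4) + (7, 5). λ = (5 - 4)/(7 - 10) ≡ 1/10 mod 13. 10⁻¹ ≡ 4 (mod 13), so λ ≡ 4.
  x = λ² - 10 - 7 = 16 - 17 ≡ 12; y = λ·(10 - 12) - 4 ≡ 1. → (12, 1)
6G: (12, 1) + (7, 5). λ = (5 - 1)/(7 - 12) ≡ 4/8 mod 13. 8⁻¹ ≡ 5 (mod 13) since 8·5 = 40 ≡ 1, so λ ≡ 7.
  x = λ² - 12 - 7 = 49 - 19 ≡ 4; y = λ·(12 - 4) - 1 ≡ 3. → (4, 3)
7G: (4, 3) + (7, 5). λ = (5 - 3)/(7 - 4) ≡ 2/3 mod 13. 3⁻¹ ≡ 9 (mod 13) since 3·9 = 27 ≡ 1, so λ ≡ 5.
  x = λ² - 4 - 7 = 25 - 11 ≡ 1; y = λ·(4 - 1) - 3 ≡ 12. → (1, 12)
8G: (1, 12) + (7, 5). λ = (5 - 12)/(7 - 1) ≡ 6/6 mod 13. 6⁻¹ ≡ 11 (mod 13) since 6·11 = 66 ≡ 1, so λ ≡ 1.
  x = λ² - 1 - 7 = 1 - 8 ≡ 6; y = λ·(1 - 6) - 12 ≡ 9. → (6, 9)
9G: (6, 9) + (7, 5). λ = (5 - 9)/(7 - 6) ≡ 9/1 mod 13. 1⁻¹ ≡ 1 (mod 13) since 1·1 = 1 ≡ 1, so λ ≡ 9.
  x = λ² - 6 - 7 = 81 - 13 ≡ 3; y = λ·(6 - 3) - 9 ≡ 5. → (3, 5)
10G: (3, 5) + (7, 5). λ = (5 - 5)/(7 - 3) ≡ 0/4 mod 13. 4⁻¹ ≡ 10 (mod 13), so λ ≡ 0.
  x = λ² - 3 - 7 = 0 - 10 ≡ 3; y = λ·(3 - 3) - 5 ≡ 8. → (3, 8)
11G: (3, 8) + (7, 5). λ = (5 - 8)/(7 - 3) ≡ 10/4 mod 13. 4⁻¹ ≡ 10 (mod 13), so λ ≡ 9.
  x = λ² - 3 - 7 = 81 - 10 ≡ 6; y = λ·(3 - 6) - 8 ≡ 4. → (6, 4)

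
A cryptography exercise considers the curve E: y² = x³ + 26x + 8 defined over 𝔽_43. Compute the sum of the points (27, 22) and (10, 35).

(27, 22) + (10, 35). λ = (35 - 22)/(10 - 27) ≡ 13/26 mod 43. 26⁻¹ ≡ 5 (mod 43) since 26·5 = 130 ≡ 1, so λ ≡ 22.
  x = λ² - 27 - 10 = 484 - 37 ≡ 17; y = λ·(27 - 17) - 22 ≡ 26. → (17, 26)

(17, 26)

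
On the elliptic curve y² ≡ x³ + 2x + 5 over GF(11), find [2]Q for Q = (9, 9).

(8, 4)

tangent at (9, 9): λ = (3·9² + 2)/(2·9) ≡ 3/7. 7⁻¹ ≡ 8 (mod 11) since 7·8 = 56 ≡ 1, so λ ≡ 3·8 ≡ 2.
  x = λ² - 9 - 9 = 4 - 18 ≡ 8; y = λ·(9 - 8) - 9 ≡ 4. → (8, 4)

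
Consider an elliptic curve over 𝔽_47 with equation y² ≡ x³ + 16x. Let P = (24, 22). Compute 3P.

(1, 39)

Repeated addition: build up to 3P.
2P: tangent at (24, 22): λ = (3·24² + 16)/(2·22) ≡ 5/44. 44⁻¹ ≡ 31 (mod 47), so λ ≡ 5·31 ≡ 14.
  x = λ² - 24 - 24 = 196 - 48 ≡ 7; y = λ·(24 - 7) - 22 ≡ 28. → (7, 28)
3P: (7, 28) + (24, 22). λ = (22 - 28)/(24 - 7) ≡ 41/17 mod 47. 17⁻¹ ≡ 36 (mod 47), so λ ≡ 19.
  x = λ² - 7 - 24 = 361 - 31 ≡ 1; y = λ·(7 - 1) - 28 ≡ 39. → (1, 39)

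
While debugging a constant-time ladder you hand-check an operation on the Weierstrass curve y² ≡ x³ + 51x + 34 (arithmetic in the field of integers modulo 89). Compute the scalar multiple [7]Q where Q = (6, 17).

(42, 76)

Double-and-add on 7 = (111)₂. Start with Q = (6, 17) for the leading 1-bit.
double: tangent at (6, 17): λ = (3·6² + 51)/(2·17) ≡ 70/34. 34⁻¹ ≡ 55 (mod 89), so λ ≡ 70·55 ≡ 23.
  x = λ² - 6 - 6 = 529 - 12 ≡ 72; y = λ·(6 - 72) - 17 ≡ 67. → (72, 67)
add Q: (72, 67) + (6, 17). λ = (17 - 67)/(6 - 72) ≡ 39/23 mod 89. 23⁻¹ ≡ 31 (mod 89) since 23·31 = 713 ≡ 1, so λ ≡ 52.
  x = λ² - 72 - 6 = 2704 - 78 ≡ 45; y = λ·(72 - 45) - 67 ≡ 2. → (45, 2)
double: tangent at (45, 2): λ = (3·45² + 51)/(2·2) ≡ 74/4. 4⁻¹ ≡ 67 (mod 89) since 4·67 = 268 ≡ 1, so λ ≡ 74·67 ≡ 63.
  x = λ² - 45 - 45 = 3969 - 90 ≡ 52; y = λ·(45 - 52) - 2 ≡ 2. → (52, 2)
add Q: (52, 2) + (6, 17). λ = (17 - 2)/(6 - 52) ≡ 15/43 mod 89. 43⁻¹ ≡ 29 (mod 89), so λ ≡ 79.
  x = λ² - 52 - 6 = 6241 - 58 ≡ 42; y = λ·(52 - 42) - 2 ≡ 76. → (42, 76)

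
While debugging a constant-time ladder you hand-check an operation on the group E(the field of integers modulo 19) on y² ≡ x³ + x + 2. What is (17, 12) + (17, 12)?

(10, 10)

tangent at (17, 12): λ = (3·17² + 1)/(2·12) ≡ 13/5. 5⁻¹ ≡ 4 (mod 19), so λ ≡ 13·4 ≡ 14.
  x = λ² - 17 - 17 = 196 - 34 ≡ 10; y = λ·(17 - 10) - 12 ≡ 10. → (10, 10)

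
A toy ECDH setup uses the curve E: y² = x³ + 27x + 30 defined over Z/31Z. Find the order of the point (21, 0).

2

2P: (21, 0) + (21, 0): same x and y₁ ≡ -y₂, so the sum is 𝒪.
2P = 𝒪, so the order is 2.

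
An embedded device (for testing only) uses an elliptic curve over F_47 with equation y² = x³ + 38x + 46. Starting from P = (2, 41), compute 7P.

Double-and-add on 7 = (111)₂. Start with P = (2, 41) for the leading 1-bit.
double: tangent at (2, 41): λ = (3·2² + 38)/(2·41) ≡ 3/35. 35⁻¹ ≡ 43 (mod 47), so λ ≡ 3·43 ≡ 35.
  x = λ² - 2 - 2 = 1225 - 4 ≡ 46; y = λ·(2 - 46) - 41 ≡ 17. → (46, 17)
add P: (46, 17) + (2, 41). λ = (41 - 17)/(2 - 46) ≡ 24/3 mod 47. 3⁻¹ ≡ 16 (mod 47), so λ ≡ 8.
  x = λ² - 46 - 2 = 64 - 48 ≡ 16; y = λ·(46 - 16) - 17 ≡ 35. → (16, 35)
double: tangent at (16, 35): λ = (3·16² + 38)/(2·35) ≡ 7/23. 23⁻¹ ≡ 45 (mod 47), so λ ≡ 7·45 ≡ 33.
  x = λ² - 16 - 16 = 1089 - 32 ≡ 23; y = λ·(16 - 23) - 35 ≡ 16. → (23, 16)
add P: (23, 16) + (2, 41). λ = (41 - 16)/(2 - 23) ≡ 25/26 mod 47. 26⁻¹ ≡ 38 (mod 47), so λ ≡ 10.
  x = λ² - 23 - 2 = 100 - 25 ≡ 28; y = λ·(23 - 28) - 16 ≡ 28. → (28, 28)

(28, 28)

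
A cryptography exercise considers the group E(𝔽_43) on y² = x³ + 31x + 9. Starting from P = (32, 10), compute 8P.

(4, 5)

Repeated addition: build up to 8P.
2P: tangent at (32, 10): λ = (3·32² + 31)/(2·10) ≡ 7/20. 20⁻¹ ≡ 28 (mod 43) since 20·28 = 560 ≡ 1, so λ ≡ 7·28 ≡ 24.
  x = λ² - 32 - 32 = 576 - 64 ≡ 39; y = λ·(32 - 39) - 10 ≡ 37. → (39, 37)
3P: (39, 37) + (32, 10). λ = (10 - 37)/(32 - 39) ≡ 16/36 mod 43. 36⁻¹ ≡ 6 (mod 43) since 36·6 = 216 ≡ 1, so λ ≡ 10.
  x = λ² - 39 - 32 = 100 - 71 ≡ 29; y = λ·(39 - 29) - 37 ≡ 20. → (29, 20)
4P: (29, 20) + (32, 10). λ = (10 - 20)/(32 - 29) ≡ 33/3 mod 43. 3⁻¹ ≡ 29 (mod 43), so λ ≡ 11.
  x = λ² - 29 - 32 = 121 - 61 ≡ 17; y = λ·(29 - 17) - 20 ≡ 26. → (17, 26)
5P: (17, 26) + (32, 10). λ = (10 - 26)/(32 - 17) ≡ 27/15 mod 43. 15⁻¹ ≡ 23 (mod 43), so λ ≡ 19.
  x = λ² - 17 - 32 = 361 - 49 ≡ 11; y = λ·(17 - 11) - 26 ≡ 2. → (11, 2)
6P: (11, 2) + (32, 10). λ = (10 - 2)/(32 - 11) ≡ 8/21 mod 43. 21⁻¹ ≡ 41 (mod 43) since 21·41 = 861 ≡ 1, so λ ≡ 27.
  x = λ² - 11 - 32 = 729 - 43 ≡ 41; y = λ·(11 - 41) - 2 ≡ 5. → (41, 5)
7P: (41, 5) + (32, 10). λ = (10 - 5)/(32 - 41) ≡ 5/34 mod 43. 34⁻¹ ≡ 19 (mod 43), so λ ≡ 9.
  x = λ² - 41 - 32 = 81 - 73 ≡ 8; y = λ·(41 - 8) - 5 ≡ 34. → (8, 34)
8P: (8, 34) + (32, 10). λ = (10 - 34)/(32 - 8) ≡ 19/24 mod 43. 24⁻¹ ≡ 9 (mod 43), so λ ≡ 42.
  x = λ² - 8 - 32 = 1764 - 40 ≡ 4; y = λ·(8 - 4) - 34 ≡ 5. → (4, 5)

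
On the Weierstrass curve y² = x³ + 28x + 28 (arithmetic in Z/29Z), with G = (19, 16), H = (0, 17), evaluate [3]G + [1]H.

First 3G:
Repeated addition: build up to 3G.
2G: tangent at (19, 16): λ = (3·19² + 28)/(2·16) ≡ 9/3. 3⁻¹ ≡ 10 (mod 29), so λ ≡ 9·10 ≡ 3.
  x = λ² - 19 - 19 = 9 - 38 ≡ 0; y = λ·(19 - 0) - 16 ≡ 12. → (0, 12)
3G: (0, 12) + (19, 16). λ = (16 - 12)/(19 - 0) ≡ 4/19 mod 29. 19⁻¹ ≡ 26 (mod 29) since 19·26 = 494 ≡ 1, so λ ≡ 17.
  x = λ² - 0 - 19 = 289 - 19 ≡ 9; y = λ·(0 - 9) - 12 ≡ 9. → (9, 9)
3G = (9, 9).
Finally 3G + H:
(9, 9) + (0, 17). λ = (17 - 9)/(0 - 9) ≡ 8/20 mod 29. 20⁻¹ ≡ 16 (mod 29), so λ ≡ 12.
  x = λ² - 9 - 0 = 144 - 9 ≡ 19; y = λ·(9 - 19) - 9 ≡ 16. → (19, 16)

(19, 16)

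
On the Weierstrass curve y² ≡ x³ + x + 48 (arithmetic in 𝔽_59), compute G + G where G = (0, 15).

tangent at (0, 15): λ = (3·0² + 1)/(2·15) ≡ 1/30. 30⁻¹ ≡ 2 (mod 59), so λ ≡ 1·2 ≡ 2.
  x = λ² - 0 - 0 = 4 - 0 ≡ 4; y = λ·(0 - 4) - 15 ≡ 36. → (4, 36)

(4, 36)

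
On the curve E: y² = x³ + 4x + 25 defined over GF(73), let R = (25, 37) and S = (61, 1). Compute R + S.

(61, 72)

(25, 37) + (61, 1). λ = (1 - 37)/(61 - 25) ≡ 37/36 mod 73. 36⁻¹ ≡ 71 (mod 73) since 36·71 = 2556 ≡ 1, so λ ≡ 72.
  x = λ² - 25 - 61 = 5184 - 86 ≡ 61; y = λ·(25 - 61) - 37 ≡ 72. → (61, 72)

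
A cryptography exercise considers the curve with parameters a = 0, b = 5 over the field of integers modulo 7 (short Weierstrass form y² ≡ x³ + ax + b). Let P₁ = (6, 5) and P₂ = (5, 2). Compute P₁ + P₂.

(6, 5) + (5, 2). λ = (2 - 5)/(5 - 6) ≡ 4/6 mod 7. 6⁻¹ ≡ 6 (mod 7) since 6·6 = 36 ≡ 1, so λ ≡ 3.
  x = λ² - 6 - 5 = 9 - 11 ≡ 5; y = λ·(6 - 5) - 5 ≡ 5. → (5, 5)

(5, 5)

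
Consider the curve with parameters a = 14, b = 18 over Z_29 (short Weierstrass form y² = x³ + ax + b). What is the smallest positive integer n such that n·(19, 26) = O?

7

2P: tangent at (19, 26): λ = (3·19² + 14)/(2·26) ≡ 24/23. 23⁻¹ ≡ 24 (mod 29) since 23·24 = 552 ≡ 1, so λ ≡ 24·24 ≡ 25.
  x = λ² - 19 - 19 = 625 - 38 ≡ 7; y = λ·(19 - 7) - 26 ≡ 13. → (7, 13)
3P: (7, 13) + (19, 26). λ = (26 - 13)/(19 - 7) ≡ 13/12 mod 29. 12⁻¹ ≡ 17 (mod 29), so λ ≡ 18.
  x = λ² - 7 - 19 = 324 - 26 ≡ 8; y = λ·(7 - 8) - 13 ≡ 27. → (8, 27)
4P: (8, 27) + (19, 26). λ = (26 - 27)/(19 - 8) ≡ 28/11 mod 29. 11⁻¹ ≡ 8 (mod 29) since 11·8 = 88 ≡ 1, so λ ≡ 21.
  x = λ² - 8 - 19 = 441 - 27 ≡ 8; y = λ·(8 - 8) - 27 ≡ 2. → (8, 2)
5P: (8, 2) + (19, 26). λ = (26 - 2)/(19 - 8) ≡ 24/11 mod 29. 11⁻¹ ≡ 8 (mod 29) since 11·8 = 88 ≡ 1, so λ ≡ 18.
  x = λ² - 8 - 19 = 324 - 27 ≡ 7; y = λ·(8 - 7) - 2 ≡ 16. → (7, 16)
6P: (7, 16) + (19, 26). λ = (26 - 16)/(19 - 7) ≡ 10/12 mod 29. 12⁻¹ ≡ 17 (mod 29), so λ ≡ 25.
  x = λ² - 7 - 19 = 625 - 26 ≡ 19; y = λ·(7 - 19) - 16 ≡ 3. → (19, 3)
7P: (19, 3) + (19, 26): same x and y₁ ≡ -y₂, so the sum is O.
7P = O, so the order is 7.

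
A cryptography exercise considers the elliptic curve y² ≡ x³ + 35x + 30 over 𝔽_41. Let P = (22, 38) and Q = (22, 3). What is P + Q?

O

The two points share x = 22 and their y-coordinates satisfy 38 + 3 ≡ 0 (mod 41), so they are inverses. Their sum is O.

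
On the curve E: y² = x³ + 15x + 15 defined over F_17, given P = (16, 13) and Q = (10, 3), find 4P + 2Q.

First 4P:
Double-and-add on 4 = (100)₂. Start with P = (16, 13) for the leading 1-bit.
double: tangent at (16, 13): λ = (3·16² + 15)/(2·13) ≡ 1/9. 9⁻¹ ≡ 2 (mod 17), so λ ≡ 1·2 ≡ 2.
  x = λ² - 16 - 16 = 4 - 32 ≡ 6; y = λ·(16 - 6) - 13 ≡ 7. → (6, 7)
double: tangent at (6, 7): λ = (3·6² + 15)/(2·7) ≡ 4/14. 14⁻¹ ≡ 11 (mod 17) since 14·11 = 154 ≡ 1, so λ ≡ 4·11 ≡ 10.
  x = λ² - 6 - 6 = 100 - 12 ≡ 3; y = λ·(6 - 3) - 7 ≡ 6. → (3, 6)
4P = (3, 6).
Next 2Q:
Repeated addition: build up to 2Q.
2Q: tangent at (10, 3): λ = (3·10² + 15)/(2·3) ≡ 9/6. 6⁻¹ ≡ 3 (mod 17), so λ ≡ 9·3 ≡ 10.
  x = λ² - 10 - 10 = 100 - 20 ≡ 12; y = λ·(10 - 12) - 3 ≡ 11. → (12, 11)
2Q = (12, 11).
Finally 4P + 2Q:
(3, 6) + (12, 11). λ = (11 - 6)/(12 - 3) ≡ 5/9 mod 17. 9⁻¹ ≡ 2 (mod 17) since 9·2 = 18 ≡ 1, so λ ≡ 10.
  x = λ² - 3 - 12 = 100 - 15 ≡ 0; y = λ·(3 - 0) - 6 ≡ 7. → (0, 7)

(0, 7)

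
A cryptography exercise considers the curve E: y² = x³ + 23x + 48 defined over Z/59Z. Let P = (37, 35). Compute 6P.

(13, 19)

Repeated addition: build up to 6P.
2P: tangent at (37, 35): λ = (3·37² + 23)/(2·35) ≡ 0/11. 11⁻¹ ≡ 43 (mod 59), so λ ≡ 0·43 ≡ 0.
  x = λ² - 37 - 37 = 0 - 74 ≡ 44; y = λ·(37 - 44) - 35 ≡ 24. → (44, 24)
3P: (44, 24) + (37, 35). λ = (35 - 24)/(37 - 44) ≡ 11/52 mod 59. 52⁻¹ ≡ 42 (mod 59) since 52·42 = 2184 ≡ 1, so λ ≡ 49.
  x = λ² - 44 - 37 = 2401 - 81 ≡ 19; y = λ·(44 - 19) - 24 ≡ 21. → (19, 21)
4P: (19, 21) + (37, 35). λ = (35 - 21)/(37 - 19) ≡ 14/18 mod 59. 18⁻¹ ≡ 23 (mod 59), so λ ≡ 27.
  x = λ² - 19 - 37 = 729 - 56 ≡ 24; y = λ·(19 - 24) - 21 ≡ 21. → (24, 21)
5P: (24, 21) + (37, 35). λ = (35 - 21)/(37 - 24) ≡ 14/13 mod 59. 13⁻¹ ≡ 50 (mod 59) since 13·50 = 650 ≡ 1, so λ ≡ 51.
  x = λ² - 24 - 37 = 2601 - 61 ≡ 3; y = λ·(24 - 3) - 21 ≡ 47. → (3, 47)
6P: (3, 47) + (37, 35). λ = (35 - 47)/(37 - 3) ≡ 47/34 mod 59. 34⁻¹ ≡ 33 (mod 59), so λ ≡ 17.
  x = λ² - 3 - 37 = 289 - 40 ≡ 13; y = λ·(3 - 13) - 47 ≡ 19. → (13, 19)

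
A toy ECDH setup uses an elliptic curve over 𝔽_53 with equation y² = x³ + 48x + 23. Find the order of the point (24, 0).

2P: (24, 0) + (24, 0): same x and y₁ ≡ -y₂, so the sum is the point at infinity.
2P = the point at infinity, so the order is 2.

2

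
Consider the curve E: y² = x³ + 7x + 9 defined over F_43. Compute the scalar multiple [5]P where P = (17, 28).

(33, 10)

Double-and-add on 5 = (101)₂. Start with P = (17, 28) for the leading 1-bit.
double: tangent at (17, 28): λ = (3·17² + 7)/(2·28) ≡ 14/13. 13⁻¹ ≡ 10 (mod 43), so λ ≡ 14·10 ≡ 11.
  x = λ² - 17 - 17 = 121 - 34 ≡ 1; y = λ·(17 - 1) - 28 ≡ 19. → (1, 19)
double: tangent at (1, 19): λ = (3·1² + 7)/(2·19) ≡ 10/38. 38⁻¹ ≡ 17 (mod 43) since 38·17 = 646 ≡ 1, so λ ≡ 10·17 ≡ 41.
  x = λ² - 1 - 1 = 1681 - 2 ≡ 2; y = λ·(1 - 2) - 19 ≡ 26. → (2, 26)
add P: (2, 26) + (17, 28). λ = (28 - 26)/(17 - 2) ≡ 2/15 mod 43. 15⁻¹ ≡ 23 (mod 43), so λ ≡ 3.
  x = λ² - 2 - 17 = 9 - 19 ≡ 33; y = λ·(2 - 33) - 26 ≡ 10. → (33, 10)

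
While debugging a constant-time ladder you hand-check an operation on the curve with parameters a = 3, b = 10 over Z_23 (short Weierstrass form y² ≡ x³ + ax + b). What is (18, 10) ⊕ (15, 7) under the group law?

(14, 17)

(18, 10) + (15, 7). λ = (7 - 10)/(15 - 18) ≡ 20/20 mod 23. 20⁻¹ ≡ 15 (mod 23), so λ ≡ 1.
  x = λ² - 18 - 15 = 1 - 33 ≡ 14; y = λ·(18 - 14) - 10 ≡ 17. → (14, 17)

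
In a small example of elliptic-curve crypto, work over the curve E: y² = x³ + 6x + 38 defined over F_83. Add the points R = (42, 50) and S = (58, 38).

(42, 50) + (58, 38). λ = (38 - 50)/(58 - 42) ≡ 71/16 mod 83. 16⁻¹ ≡ 26 (mod 83), so λ ≡ 20.
  x = λ² - 42 - 58 = 400 - 100 ≡ 51; y = λ·(42 - 51) - 50 ≡ 19. → (51, 19)

(51, 19)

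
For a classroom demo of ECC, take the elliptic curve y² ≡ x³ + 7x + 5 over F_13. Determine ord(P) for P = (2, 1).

5

2P: tangent at (2, 1): λ = (3·2² + 7)/(2·1) ≡ 6/2. 2⁻¹ ≡ 7 (mod 13) since 2·7 = 14 ≡ 1, so λ ≡ 6·7 ≡ 3.
  x = λ² - 2 - 2 = 9 - 4 ≡ 5; y = λ·(2 - 5) - 1 ≡ 3. → (5, 3)
3P: (5, 3) + (2, 1). λ = (1 - 3)/(2 - 5) ≡ 11/10 mod 13. 10⁻¹ ≡ 4 (mod 13), so λ ≡ 5.
  x = λ² - 5 - 2 = 25 - 7 ≡ 5; y = λ·(5 - 5) - 3 ≡ 10. → (5, 10)
4P: (5, 10) + (2, 1). λ = (1 - 10)/(2 - 5) ≡ 4/10 mod 13. 10⁻¹ ≡ 4 (mod 13), so λ ≡ 3.
  x = λ² - 5 - 2 = 9 - 7 ≡ 2; y = λ·(5 - 2) - 10 ≡ 12. → (2, 12)
5P: (2, 12) + (2, 1): same x and y₁ ≡ -y₂, so the sum is ∞.
5P = ∞, so the order is 5.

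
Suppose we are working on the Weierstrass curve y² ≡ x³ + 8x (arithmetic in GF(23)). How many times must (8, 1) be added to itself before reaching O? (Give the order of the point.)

12

2P: tangent at (8, 1): λ = (3·8² + 8)/(2·1) ≡ 16/2. 2⁻¹ ≡ 12 (mod 23), so λ ≡ 16·12 ≡ 8.
  x = λ² - 8 - 8 = 64 - 16 ≡ 2; y = λ·(8 - 2) - 1 ≡ 1. → (2, 1)
3P: (2, 1) + (8, 1). λ = (1 - 1)/(8 - 2) ≡ 0/6 mod 23. 6⁻¹ ≡ 4 (mod 23) since 6·4 = 24 ≡ 1, so λ ≡ 0.
  x = λ² - 2 - 8 = 0 - 10 ≡ 13; y = λ·(2 - 13) - 1 ≡ 22. → (13, 22)
4P: (13, 22) + (8, 1). λ = (1 - 22)/(8 - 13) ≡ 2/18 mod 23. 18⁻¹ ≡ 9 (mod 23), so λ ≡ 18.
  x = λ² - 13 - 8 = 324 - 21 ≡ 4; y = λ·(13 - 4) - 22 ≡ 2. → (4, 2)
5P: (4, 2) + (8, 1). λ = (1 - 2)/(8 - 4) ≡ 22/4 mod 23. 4⁻¹ ≡ 6 (mod 23), so λ ≡ 17.
  x = λ² - 4 - 8 = 289 - 12 ≡ 1; y = λ·(4 - 1) - 2 ≡ 3. → (1, 3)
6P: (1, 3) + (8, 1). λ = (1 - 3)/(8 - 1) ≡ 21/7 mod 23. 7⁻¹ ≡ 10 (mod 23), so λ ≡ 3.
  x = λ² - 1 - 8 = 9 - 9 ≡ 0; y = λ·(1 - 0) - 3 ≡ 0. → (0, 0)
7P: (0, 0) + (8, 1). λ = (1 - 0)/(8 - 0) ≡ 1/8 mod 23. 8⁻¹ ≡ 3 (mod 23) since 8·3 = 24 ≡ 1, so λ ≡ 3.
  x = λ² - 0 - 8 = 9 - 8 ≡ 1; y = λ·(0 - 1) - 0 ≡ 20. → (1, 20)
8P: (1, 20) + (8, 1). λ = (1 - 20)/(8 - 1) ≡ 4/7 mod 23. 7⁻¹ ≡ 10 (mod 23) since 7·10 = 70 ≡ 1, so λ ≡ 17.
  x = λ² - 1 - 8 = 289 - 9 ≡ 4; y = λ·(1 - 4) - 20 ≡ 21. → (4, 21)
9P: (4, 21) + (8, 1). λ = (1 - 21)/(8 - 4) ≡ 3/4 mod 23. 4⁻¹ ≡ 6 (mod 23), so λ ≡ 18.
  x = λ² - 4 - 8 = 324 - 12 ≡ 13; y = λ·(4 - 13) - 21 ≡ 1. → (13, 1)
10P: (13, 1) + (8, 1). λ = (1 - 1)/(8 - 13) ≡ 0/18 mod 23. 18⁻¹ ≡ 9 (mod 23) since 18·9 = 162 ≡ 1, so λ ≡ 0.
  x = λ² - 13 - 8 = 0 - 21 ≡ 2; y = λ·(13 - 2) - 1 ≡ 22. → (2, 22)
11P: (2, 22) + (8, 1). λ = (1 - 22)/(8 - 2) ≡ 2/6 mod 23. 6⁻¹ ≡ 4 (mod 23) since 6·4 = 24 ≡ 1, so λ ≡ 8.
  x = λ² - 2 - 8 = 64 - 10 ≡ 8; y = λ·(2 - 8) - 22 ≡ 22. → (8, 22)
12P: (8, 22) + (8, 1): same x and y₁ ≡ -y₂, so the sum is O.
12P = O, so the order is 12.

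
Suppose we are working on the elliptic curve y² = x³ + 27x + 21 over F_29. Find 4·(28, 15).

Write G = (28, 15).
Repeated addition: build up to 4G.
2G: tangent at (28, 15): λ = (3·28² + 27)/(2·15) ≡ 1/1. 1⁻¹ ≡ 1 (mod 29), so λ ≡ 1·1 ≡ 1.
  x = λ² - 28 - 28 = 1 - 56 ≡ 3; y = λ·(28 - 3) - 15 ≡ 10. → (3, 10)
3G: (3, 10) + (28, 15). λ = (15 - 10)/(28 - 3) ≡ 5/25 mod 29. 25⁻¹ ≡ 7 (mod 29), so λ ≡ 6.
  x = λ² - 3 - 28 = 36 - 31 ≡ 5; y = λ·(3 - 5) - 10 ≡ 7. → (5, 7)
4G: (5, 7) + (28, 15). λ = (15 - 7)/(28 - 5) ≡ 8/23 mod 29. 23⁻¹ ≡ 24 (mod 29) since 23·24 = 552 ≡ 1, so λ ≡ 18.
  x = λ² - 5 - 28 = 324 - 33 ≡ 1; y = λ·(5 - 1) - 7 ≡ 7. → (1, 7)

(1, 7)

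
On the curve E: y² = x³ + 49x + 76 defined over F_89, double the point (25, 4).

tangent at (25, 4): λ = (3·25² + 49)/(2·4) ≡ 55/8. 8⁻¹ ≡ 78 (mod 89), so λ ≡ 55·78 ≡ 18.
  x = λ² - 25 - 25 = 324 - 50 ≡ 7; y = λ·(25 - 7) - 4 ≡ 53. → (7, 53)

(7, 53)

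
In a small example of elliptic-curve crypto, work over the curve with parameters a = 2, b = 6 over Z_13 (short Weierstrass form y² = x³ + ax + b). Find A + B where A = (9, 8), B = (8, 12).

(9, 8) + (8, 12). λ = (12 - 8)/(8 - 9) ≡ 4/12 mod 13. 12⁻¹ ≡ 12 (mod 13), so λ ≡ 9.
  x = λ² - 9 - 8 = 81 - 17 ≡ 12; y = λ·(9 - 12) - 8 ≡ 4. → (12, 4)

(12, 4)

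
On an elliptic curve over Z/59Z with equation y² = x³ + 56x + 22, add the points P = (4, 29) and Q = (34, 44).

(4, 29) + (34, 44). λ = (44 - 29)/(34 - 4) ≡ 15/30 mod 59. 30⁻¹ ≡ 2 (mod 59) since 30·2 = 60 ≡ 1, so λ ≡ 30.
  x = λ² - 4 - 34 = 900 - 38 ≡ 36; y = λ·(4 - 36) - 29 ≡ 14. → (36, 14)

(36, 14)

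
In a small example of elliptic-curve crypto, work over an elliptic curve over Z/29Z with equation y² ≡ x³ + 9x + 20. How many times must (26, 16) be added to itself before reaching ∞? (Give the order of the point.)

2P: tangent at (26, 16): λ = (3·26² + 9)/(2·16) ≡ 7/3. 3⁻¹ ≡ 10 (mod 29), so λ ≡ 7·10 ≡ 12.
  x = λ² - 26 - 26 = 144 - 52 ≡ 5; y = λ·(26 - 5) - 16 ≡ 4. → (5, 4)
3P: (5, 4) + (26, 16). λ = (16 - 4)/(26 - 5) ≡ 12/21 mod 29. 21⁻¹ ≡ 18 (mod 29) since 21·18 = 378 ≡ 1, so λ ≡ 13.
  x = λ² - 5 - 26 = 169 - 31 ≡ 22; y = λ·(5 - 22) - 4 ≡ 7. → (22, 7)
4P: (22, 7) + (26, 16). λ = (16 - 7)/(26 - 22) ≡ 9/4 mod 29. 4⁻¹ ≡ 22 (mod 29) since 4·22 = 88 ≡ 1, so λ ≡ 24.
  x = λ² - 22 - 26 = 576 - 48 ≡ 6; y = λ·(22 - 6) - 7 ≡ 0. → (6, 0)
5P: (6, 0) + (26, 16). λ = (16 - 0)/(26 - 6) ≡ 16/20 mod 29. 20⁻¹ ≡ 16 (mod 29) since 20·16 = 320 ≡ 1, so λ ≡ 24.
  x = λ² - 6 - 26 = 576 - 32 ≡ 22; y = λ·(6 - 22) - 0 ≡ 22. → (22, 22)
6P: (22, 22) + (26, 16). λ = (16 - 22)/(26 - 22) ≡ 23/4 mod 29. 4⁻¹ ≡ 22 (mod 29) since 4·22 = 88 ≡ 1, so λ ≡ 13.
  x = λ² - 22 - 26 = 169 - 48 ≡ 5; y = λ·(22 - 5) - 22 ≡ 25. → (5, 25)
7P: (5, 25) + (26, 16). λ = (16 - 25)/(26 - 5) ≡ 20/21 mod 29. 21⁻¹ ≡ 18 (mod 29) since 21·18 = 378 ≡ 1, so λ ≡ 12.
  x = λ² - 5 - 26 = 144 - 31 ≡ 26; y = λ·(5 - 26) - 25 ≡ 13. → (26, 13)
8P: (26, 13) + (26, 16): same x and y₁ ≡ -y₂, so the sum is ∞.
8P = ∞, so the order is 8.

8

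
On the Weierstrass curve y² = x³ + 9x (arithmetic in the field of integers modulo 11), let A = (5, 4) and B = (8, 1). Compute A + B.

(5, 4) + (8, 1). λ = (1 - 4)/(8 - 5) ≡ 8/3 mod 11. 3⁻¹ ≡ 4 (mod 11) since 3·4 = 12 ≡ 1, so λ ≡ 10.
  x = λ² - 5 - 8 = 100 - 13 ≡ 10; y = λ·(5 - 10) - 4 ≡ 1. → (10, 1)

(10, 1)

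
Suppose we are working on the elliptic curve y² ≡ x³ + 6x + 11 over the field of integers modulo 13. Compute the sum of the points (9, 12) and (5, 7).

(9, 12) + (5, 7). λ = (7 - 12)/(5 - 9) ≡ 8/9 mod 13. 9⁻¹ ≡ 3 (mod 13) since 9·3 = 27 ≡ 1, so λ ≡ 11.
  x = λ² - 9 - 5 = 121 - 14 ≡ 3; y = λ·(9 - 3) - 12 ≡ 2. → (3, 2)

(3, 2)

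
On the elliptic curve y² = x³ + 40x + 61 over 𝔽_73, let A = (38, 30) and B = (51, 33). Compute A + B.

(38, 30) + (51, 33). λ = (33 - 30)/(51 - 38) ≡ 3/13 mod 73. 13⁻¹ ≡ 45 (mod 73), so λ ≡ 62.
  x = λ² - 38 - 51 = 3844 - 89 ≡ 32; y = λ·(38 - 32) - 30 ≡ 50. → (32, 50)

(32, 50)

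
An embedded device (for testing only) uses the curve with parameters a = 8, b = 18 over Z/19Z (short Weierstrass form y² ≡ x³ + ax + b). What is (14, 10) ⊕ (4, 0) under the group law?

(2, 2)

(14, 10) + (4, 0). λ = (0 - 10)/(4 - 14) ≡ 9/9 mod 19. 9⁻¹ ≡ 17 (mod 19), so λ ≡ 1.
  x = λ² - 14 - 4 = 1 - 18 ≡ 2; y = λ·(14 - 2) - 10 ≡ 2. → (2, 2)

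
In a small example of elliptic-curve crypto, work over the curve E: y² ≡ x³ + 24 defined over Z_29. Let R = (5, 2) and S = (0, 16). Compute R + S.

(5, 2) + (0, 16). λ = (16 - 2)/(0 - 5) ≡ 14/24 mod 29. 24⁻¹ ≡ 23 (mod 29), so λ ≡ 3.
  x = λ² - 5 - 0 = 9 - 5 ≡ 4; y = λ·(5 - 4) - 2 ≡ 1. → (4, 1)

(4, 1)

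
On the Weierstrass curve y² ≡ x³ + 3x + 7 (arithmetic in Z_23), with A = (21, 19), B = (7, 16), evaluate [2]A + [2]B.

(5, 3)

First 2A:
Repeated addition: build up to 2A.
2A: tangent at (21, 19): λ = (3·21² + 3)/(2·19) ≡ 15/15. 15⁻¹ ≡ 20 (mod 23), so λ ≡ 15·20 ≡ 1.
  x = λ² - 21 - 21 = 1 - 42 ≡ 5; y = λ·(21 - 5) - 19 ≡ 20. → (5, 20)
2A = (5, 20).
Next 2B:
Repeated addition: build up to 2B.
2B: tangent at (7, 16): λ = (3·7² + 3)/(2·16) ≡ 12/9. 9⁻¹ ≡ 18 (mod 23) since 9·18 = 162 ≡ 1, so λ ≡ 12·18 ≡ 9.
  x = λ² - 7 - 7 = 81 - 14 ≡ 21; y = λ·(7 - 21) - 16 ≡ 19. → (21, 19)
2B = (21, 19).
Finally 2A + 2B:
(5, 20) + (21, 19). λ = (19 - 20)/(21 - 5) ≡ 22/16 mod 23. 16⁻¹ ≡ 13 (mod 23), so λ ≡ 10.
  x = λ² - 5 - 21 = 100 - 26 ≡ 5; y = λ·(5 - 5) - 20 ≡ 3. → (5, 3)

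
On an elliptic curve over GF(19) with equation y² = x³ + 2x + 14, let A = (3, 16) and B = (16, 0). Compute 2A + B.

First 2A:
Repeated addition: build up to 2A.
2A: tangent at (3, 16): λ = (3·3² + 2)/(2·16) ≡ 10/13. 13⁻¹ ≡ 3 (mod 19), so λ ≡ 10·3 ≡ 11.
  x = λ² - 3 - 3 = 121 - 6 ≡ 1; y = λ·(3 - 1) - 16 ≡ 6. → (1, 6)
2A = (1, 6).
Finally 2A + B:
(1, 6) + (16, 0). λ = (0 - 6)/(16 - 1) ≡ 13/15 mod 19. 15⁻¹ ≡ 14 (mod 19) since 15·14 = 210 ≡ 1, so λ ≡ 11.
  x = λ² - 1 - 16 = 121 - 17 ≡ 9; y = λ·(1 - 9) - 6 ≡ 1. → (9, 1)

(9, 1)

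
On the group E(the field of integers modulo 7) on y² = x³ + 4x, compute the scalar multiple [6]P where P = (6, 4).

(2, 4)

Repeated addition: build up to 6P.
2P: tangent at (6, 4): λ = (3·6² + 4)/(2·4) ≡ 0/1. 1⁻¹ ≡ 1 (mod 7), so λ ≡ 0·1 ≡ 0.
  x = λ² - 6 - 6 = 0 - 12 ≡ 2; y = λ·(6 - 2) - 4 ≡ 3. → (2, 3)
3P: (2, 3) + (6, 4). λ = (4 - 3)/(6 - 2) ≡ 1/4 mod 7. 4⁻¹ ≡ 2 (mod 7), so λ ≡ 2.
  x = λ² - 2 - 6 = 4 - 8 ≡ 3; y = λ·(2 - 3) - 3 ≡ 2. → (3, 2)
4P: (3, 2) + (6, 4). λ = (4 - 2)/(6 - 3) ≡ 2/3 mod 7. 3⁻¹ ≡ 5 (mod 7), so λ ≡ 3.
  x = λ² - 3 - 6 = 9 - 9 ≡ 0; y = λ·(3 - 0) - 2 ≡ 0. → (0, 0)
5P: (0, 0) + (6, 4). λ = (4 - 0)/(6 - 0) ≡ 4/6 mod 7. 6⁻¹ ≡ 6 (mod 7), so λ ≡ 3.
  x = λ² - 0 - 6 = 9 - 6 ≡ 3; y = λ·(0 - 3) - 0 ≡ 5. → (3, 5)
6P: (3, 5) + (6, 4). λ = (4 - 5)/(6 - 3) ≡ 6/3 mod 7. 3⁻¹ ≡ 5 (mod 7), so λ ≡ 2.
  x = λ² - 3 - 6 = 4 - 9 ≡ 2; y = λ·(3 - 2) - 5 ≡ 4. → (2, 4)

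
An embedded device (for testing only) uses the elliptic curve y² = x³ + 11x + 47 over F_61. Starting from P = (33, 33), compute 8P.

(52, 45)

Repeated addition: build up to 8P.
2P: tangent at (33, 33): λ = (3·33² + 11)/(2·33) ≡ 45/5. 5⁻¹ ≡ 49 (mod 61), so λ ≡ 45·49 ≡ 9.
  x = λ² - 33 - 33 = 81 - 66 ≡ 15; y = λ·(33 - 15) - 33 ≡ 7. → (15, 7)
3P: (15, 7) + (33, 33). λ = (33 - 7)/(33 - 15) ≡ 26/18 mod 61. 18⁻¹ ≡ 17 (mod 61) since 18·17 = 306 ≡ 1, so λ ≡ 15.
  x = λ² - 15 - 33 = 225 - 48 ≡ 55; y = λ·(15 - 55) - 7 ≡ 3. → (55, 3)
4P: (55, 3) + (33, 33). λ = (33 - 3)/(33 - 55) ≡ 30/39 mod 61. 39⁻¹ ≡ 36 (mod 61), so λ ≡ 43.
  x = λ² - 55 - 33 = 1849 - 88 ≡ 53; y = λ·(55 - 53) - 3 ≡ 22. → (53, 22)
5P: (53, 22) + (33, 33). λ = (33 - 22)/(33 - 53) ≡ 11/41 mod 61. 41⁻¹ ≡ 3 (mod 61) since 41·3 = 123 ≡ 1, so λ ≡ 33.
  x = λ² - 53 - 33 = 1089 - 86 ≡ 27; y = λ·(53 - 27) - 22 ≡ 43. → (27, 43)
6P: (27, 43) + (33, 33). λ = (33 - 43)/(33 - 27) ≡ 51/6 mod 61. 6⁻¹ ≡ 51 (mod 61), so λ ≡ 39.
  x = λ² - 27 - 33 = 1521 - 60 ≡ 58; y = λ·(27 - 58) - 43 ≡ 29. → (58, 29)
7P: (58, 29) + (33, 33). λ = (33 - 29)/(33 - 58) ≡ 4/36 mod 61. 36⁻¹ ≡ 39 (mod 61), so λ ≡ 34.
  x = λ² - 58 - 33 = 1156 - 91 ≡ 28; y = λ·(58 - 28) - 29 ≡ 15. → (28, 15)
8P: (28, 15) + (33, 33). λ = (33 - 15)/(33 - 28) ≡ 18/5 mod 61. 5⁻¹ ≡ 49 (mod 61), so λ ≡ 28.
  x = λ² - 28 - 33 = 784 - 61 ≡ 52; y = λ·(28 - 52) - 15 ≡ 45. → (52, 45)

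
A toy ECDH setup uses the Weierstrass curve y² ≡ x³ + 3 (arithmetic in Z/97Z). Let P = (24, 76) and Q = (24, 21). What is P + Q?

The two points share x = 24 and their y-coordinates satisfy 76 + 21 ≡ 0 (mod 97), so they are inverses. Their sum is 𝒪.

O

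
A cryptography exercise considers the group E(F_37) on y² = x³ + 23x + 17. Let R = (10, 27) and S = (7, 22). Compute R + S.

(10, 27) + (7, 22). λ = (22 - 27)/(7 - 10) ≡ 32/34 mod 37. 34⁻¹ ≡ 12 (mod 37) since 34·12 = 408 ≡ 1, so λ ≡ 14.
  x = λ² - 10 - 7 = 196 - 17 ≡ 31; y = λ·(10 - 31) - 27 ≡ 12. → (31, 12)

(31, 12)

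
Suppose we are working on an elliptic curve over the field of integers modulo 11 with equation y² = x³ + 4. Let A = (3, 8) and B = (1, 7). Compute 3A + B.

First 3A:
Repeated addition: build up to 3A.
2A: tangent at (3, 8): λ = (3·3² + 0)/(2·8) ≡ 5/5. 5⁻¹ ≡ 9 (mod 11), so λ ≡ 5·9 ≡ 1.
  x = λ² - 3 - 3 = 1 - 6 ≡ 6; y = λ·(3 - 6) - 8 ≡ 0. → (6, 0)
3A: (6, 0) + (3, 8). λ = (8 - 0)/(3 - 6) ≡ 8/8 mod 11. 8⁻¹ ≡ 7 (mod 11) since 8·7 = 56 ≡ 1, so λ ≡ 1.
  x = λ² - 6 - 3 = 1 - 9 ≡ 3; y = λ·(6 - 3) - 0 ≡ 3. → (3, 3)
3A = (3, 3).
Finally 3A + B:
(3, 3) + (1, 7). λ = (7 - 3)/(1 - 3) ≡ 4/9 mod 11. 9⁻¹ ≡ 5 (mod 11), so λ ≡ 9.
  x = λ² - 3 - 1 = 81 - 4 ≡ 0; y = λ·(3 - 0) - 3 ≡ 2. → (0, 2)

(0, 2)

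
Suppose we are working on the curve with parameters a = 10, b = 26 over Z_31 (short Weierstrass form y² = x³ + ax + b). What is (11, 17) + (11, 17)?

tangent at (11, 17): λ = (3·11² + 10)/(2·17) ≡ 1/3. 3⁻¹ ≡ 21 (mod 31), so λ ≡ 1·21 ≡ 21.
  x = λ² - 11 - 11 = 441 - 22 ≡ 16; y = λ·(11 - 16) - 17 ≡ 2. → (16, 2)

(16, 2)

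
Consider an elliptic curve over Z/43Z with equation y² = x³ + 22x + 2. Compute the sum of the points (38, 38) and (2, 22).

(38, 38) + (2, 22). λ = (22 - 38)/(2 - 38) ≡ 27/7 mod 43. 7⁻¹ ≡ 37 (mod 43) since 7·37 = 259 ≡ 1, so λ ≡ 10.
  x = λ² - 38 - 2 = 100 - 40 ≡ 17; y = λ·(38 - 17) - 38 ≡ 0. → (17, 0)

(17, 0)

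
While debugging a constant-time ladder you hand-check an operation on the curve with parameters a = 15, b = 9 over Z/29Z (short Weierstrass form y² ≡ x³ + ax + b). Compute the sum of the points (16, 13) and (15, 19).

(16, 13) + (15, 19). λ = (19 - 13)/(15 - 16) ≡ 6/28 mod 29. 28⁻¹ ≡ 28 (mod 29), so λ ≡ 23.
  x = λ² - 16 - 15 = 529 - 31 ≡ 5; y = λ·(16 - 5) - 13 ≡ 8. → (5, 8)

(5, 8)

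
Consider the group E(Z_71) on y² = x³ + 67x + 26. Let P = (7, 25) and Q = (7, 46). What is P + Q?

The two points share x = 7 and their y-coordinates satisfy 25 + 46 ≡ 0 (mod 71), so they are inverses. Their sum is O.

O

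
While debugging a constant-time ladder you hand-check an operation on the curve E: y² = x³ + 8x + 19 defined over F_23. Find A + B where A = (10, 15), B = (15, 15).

(21, 8)

(10, 15) + (15, 15). λ = (15 - 15)/(15 - 10) ≡ 0/5 mod 23. 5⁻¹ ≡ 14 (mod 23), so λ ≡ 0.
  x = λ² - 10 - 15 = 0 - 25 ≡ 21; y = λ·(10 - 21) - 15 ≡ 8. → (21, 8)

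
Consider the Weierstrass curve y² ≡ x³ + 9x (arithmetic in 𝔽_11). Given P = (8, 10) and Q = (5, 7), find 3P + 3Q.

First 3P:
Repeated addition: build up to 3P.
2P: tangent at (8, 10): λ = (3·8² + 9)/(2·10) ≡ 3/9. 9⁻¹ ≡ 5 (mod 11) since 9·5 = 45 ≡ 1, so λ ≡ 3·5 ≡ 4.
  x = λ² - 8 - 8 = 16 - 16 ≡ 0; y = λ·(8 - 0) - 10 ≡ 0. → (0, 0)
3P: (0, 0) + (8, 10). λ = (10 - 0)/(8 - 0) ≡ 10/8 mod 11. 8⁻¹ ≡ 7 (mod 11), so λ ≡ 4.
  x = λ² - 0 - 8 = 16 - 8 ≡ 8; y = λ·(0 - 8) - 0 ≡ 1. → (8, 1)
3P = (8, 1).
Next 3Q:
Repeated addition: build up to 3Q.
2Q: tangent at (5, 7): λ = (3·5² + 9)/(2·7) ≡ 7/3. 3⁻¹ ≡ 4 (mod 11), so λ ≡ 7·4 ≡ 6.
  x = λ² - 5 - 5 = 36 - 10 ≡ 4; y = λ·(5 - 4) - 7 ≡ 10. → (4, 10)
3Q: (4, 10) + (5, 7). λ = (7 - 10)/(5 - 4) ≡ 8/1 mod 11. 1⁻¹ ≡ 1 (mod 11), so λ ≡ 8.
  x = λ² - 4 - 5 = 64 - 9 ≡ 0; y = λ·(4 - 0) - 10 ≡ 0. → (0, 0)
3Q = (0, 0).
Finally 3P + 3Q:
(8, 1) + (0, 0). λ = (0 - 1)/(0 - 8) ≡ 10/3 mod 11. 3⁻¹ ≡ 4 (mod 11), so λ ≡ 7.
  x = λ² - 8 - 0 = 49 - 8 ≡ 8; y = λ·(8 - 8) - 1 ≡ 10. → (8, 10)

(8, 10)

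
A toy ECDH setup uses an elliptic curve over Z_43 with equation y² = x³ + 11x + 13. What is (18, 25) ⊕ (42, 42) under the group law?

(18, 25) + (42, 42). λ = (42 - 25)/(42 - 18) ≡ 17/24 mod 43. 24⁻¹ ≡ 9 (mod 43), so λ ≡ 24.
  x = λ² - 18 - 42 = 576 - 60 ≡ 0; y = λ·(18 - 0) - 25 ≡ 20. → (0, 20)

(0, 20)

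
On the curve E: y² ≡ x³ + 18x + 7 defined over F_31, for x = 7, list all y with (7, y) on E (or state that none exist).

none

x³ + 18x + 7 = 476 ≡ 11 (mod 31).
11 is a non-residue mod 31; no y exists.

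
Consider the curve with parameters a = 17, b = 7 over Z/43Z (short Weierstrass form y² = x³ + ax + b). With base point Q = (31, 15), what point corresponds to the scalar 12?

(8, 15)

Double-and-add on 12 = (1100)₂. Start with Q = (31, 15) for the leading 1-bit.
double: tangent at (31, 15): λ = (3·31² + 17)/(2·15) ≡ 19/30. 30⁻¹ ≡ 33 (mod 43), so λ ≡ 19·33 ≡ 25.
  x = λ² - 31 - 31 = 625 - 62 ≡ 4; y = λ·(31 - 4) - 15 ≡ 15. → (4, 15)
add Q: (4, 15) + (31, 15). λ = (15 - 15)/(31 - 4) ≡ 0/27 mod 43. 27⁻¹ ≡ 8 (mod 43), so λ ≡ 0.
  x = λ² - 4 - 31 = 0 - 35 ≡ 8; y = λ·(4 - 8) - 15 ≡ 28. → (8, 28)
double: tangent at (8, 28): λ = (3·8² + 17)/(2·28) ≡ 37/13. 13⁻¹ ≡ 10 (mod 43), so λ ≡ 37·10 ≡ 26.
  x = λ² - 8 - 8 = 676 - 16 ≡ 15; y = λ·(8 - 15) - 28 ≡ 5. → (15, 5)
double: tangent at (15, 5): λ = (3·15² + 17)/(2·5) ≡ 4/10. 10⁻¹ ≡ 13 (mod 43), so λ ≡ 4·13 ≡ 9.
  x = λ² - 15 - 15 = 81 - 30 ≡ 8; y = λ·(15 - 8) - 5 ≡ 15. → (8, 15)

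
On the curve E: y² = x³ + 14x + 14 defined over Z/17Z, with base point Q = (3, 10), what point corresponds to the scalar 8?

(2, 13)

Repeated addition: build up to 8Q.
2Q: tangent at (3, 10): λ = (3·3² + 14)/(2·10) ≡ 7/3. 3⁻¹ ≡ 6 (mod 17), so λ ≡ 7·6 ≡ 8.
  x = λ² - 3 - 3 = 64 - 6 ≡ 7; y = λ·(3 - 7) - 10 ≡ 9. → (7, 9)
3Q: (7, 9) + (3, 10). λ = (10 - 9)/(3 - 7) ≡ 1/13 mod 17. 13⁻¹ ≡ 4 (mod 17), so λ ≡ 4.
  x = λ² - 7 - 3 = 16 - 10 ≡ 6; y = λ·(7 - 6) - 9 ≡ 12. → (6, 12)
4Q: (6, 12) + (3, 10). λ = (10 - 12)/(3 - 6) ≡ 15/14 mod 17. 14⁻¹ ≡ 11 (mod 17), so λ ≡ 12.
  x = λ² - 6 - 3 = 144 - 9 ≡ 16; y = λ·(6 - 16) - 12 ≡ 4. → (16, 4)
5Q: (16, 4) + (3, 10). λ = (10 - 4)/(3 - 16) ≡ 6/4 mod 17. 4⁻¹ ≡ 13 (mod 17), so λ ≡ 10.
  x = λ² - 16 - 3 = 100 - 19 ≡ 13; y = λ·(16 - 13) - 4 ≡ 9. → (13, 9)
6Q: (13, 9) + (3, 10). λ = (10 - 9)/(3 - 13) ≡ 1/7 mod 17. 7⁻¹ ≡ 5 (mod 17), so λ ≡ 5.
  x = λ² - 13 - 3 = 25 - 16 ≡ 9; y = λ·(13 - 9) - 9 ≡ 11. → (9, 11)
7Q: (9, 11) + (3, 10). λ = (10 - 11)/(3 - 9) ≡ 16/11 mod 17. 11⁻¹ ≡ 14 (mod 17) since 11·14 = 154 ≡ 1, so λ ≡ 3.
  x = λ² - 9 - 3 = 9 - 12 ≡ 14; y = λ·(9 - 14) - 11 ≡ 8. → (14, 8)
8Q: (14, 8) + (3, 10). λ = (10 - 8)/(3 - 14) ≡ 2/6 mod 17. 6⁻¹ ≡ 3 (mod 17) since 6·3 = 18 ≡ 1, so λ ≡ 6.
  x = λ² - 14 - 3 = 36 - 17 ≡ 2; y = λ·(14 - 2) - 8 ≡ 13. → (2, 13)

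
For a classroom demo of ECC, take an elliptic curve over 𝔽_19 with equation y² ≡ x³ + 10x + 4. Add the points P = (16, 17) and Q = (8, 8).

(12, 16)

(16, 17) + (8, 8). λ = (8 - 17)/(8 - 16) ≡ 10/11 mod 19. 11⁻¹ ≡ 7 (mod 19), so λ ≡ 13.
  x = λ² - 16 - 8 = 169 - 24 ≡ 12; y = λ·(16 - 12) - 17 ≡ 16. → (12, 16)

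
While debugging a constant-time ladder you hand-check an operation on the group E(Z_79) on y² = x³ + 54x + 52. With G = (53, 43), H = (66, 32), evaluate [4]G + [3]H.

(23, 49)

First 4G:
Repeated addition: build up to 4G.
2G: tangent at (53, 43): λ = (3·53² + 54)/(2·43) ≡ 28/7. 7⁻¹ ≡ 34 (mod 79), so λ ≡ 28·34 ≡ 4.
  x = λ² - 53 - 53 = 16 - 106 ≡ 68; y = λ·(53 - 68) - 43 ≡ 55. → (68, 55)
3G: (68, 55) + (53, 43). λ = (43 - 55)/(53 - 68) ≡ 67/64 mod 79. 64⁻¹ ≡ 21 (mod 79) since 64·21 = 1344 ≡ 1, so λ ≡ 64.
  x = λ² - 68 - 53 = 4096 - 121 ≡ 25; y = λ·(68 - 25) - 55 ≡ 11. → (25, 11)
4G: (25, 11) + (53, 43). λ = (43 - 11)/(53 - 25) ≡ 32/28 mod 79. 28⁻¹ ≡ 48 (mod 79) since 28·48 = 1344 ≡ 1, so λ ≡ 35.
  x = λ² - 25 - 53 = 1225 - 78 ≡ 41; y = λ·(25 - 41) - 11 ≡ 61. → (41, 61)
4G = (41, 61).
Next 3H:
Repeated addition: build up to 3H.
2H: tangent at (66, 32): λ = (3·66² + 54)/(2·32) ≡ 8/64. 64⁻¹ ≡ 21 (mod 79), so λ ≡ 8·21 ≡ 10.
  x = λ² - 66 - 66 = 100 - 132 ≡ 47; y = λ·(66 - 47) - 32 ≡ 0. → (47, 0)
3H: (47, 0) + (66, 32). λ = (32 - 0)/(66 - 47) ≡ 32/19 mod 79. 19⁻¹ ≡ 25 (mod 79), so λ ≡ 10.
  x = λ² - 47 - 66 = 100 - 113 ≡ 66; y = λ·(47 - 66) - 0 ≡ 47. → (66, 47)
3H = (66, 47).
Finally 4G + 3H:
(41, 61) + (66, 47). λ = (47 - 61)/(66 - 41) ≡ 65/25 mod 79. 25⁻¹ ≡ 19 (mod 79), so λ ≡ 50.
  x = λ² - 41 - 66 = 2500 - 107 ≡ 23; y = λ·(41 - 23) - 61 ≡ 49. → (23, 49)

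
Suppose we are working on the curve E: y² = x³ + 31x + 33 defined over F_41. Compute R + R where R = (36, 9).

(30, 40)

tangent at (36, 9): λ = (3·36² + 31)/(2·9) ≡ 24/18. 18⁻¹ ≡ 16 (mod 41) since 18·16 = 288 ≡ 1, so λ ≡ 24·16 ≡ 15.
  x = λ² - 36 - 36 = 225 - 72 ≡ 30; y = λ·(36 - 30) - 9 ≡ 40. → (30, 40)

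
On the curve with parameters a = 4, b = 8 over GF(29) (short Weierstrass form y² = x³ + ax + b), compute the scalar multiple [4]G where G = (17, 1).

Double-and-add on 4 = (100)₂. Start with G = (17, 1) for the leading 1-bit.
double: tangent at (17, 1): λ = (3·17² + 4)/(2·1) ≡ 1/2. 2⁻¹ ≡ 15 (mod 29), so λ ≡ 1·15 ≡ 15.
  x = λ² - 17 - 17 = 225 - 34 ≡ 17; y = λ·(17 - 17) - 1 ≡ 28. → (17, 28)
double: tangent at (17, 28): λ = (3·17² + 4)/(2·28) ≡ 1/27. 27⁻¹ ≡ 14 (mod 29), so λ ≡ 1·14 ≡ 14.
  x = λ² - 17 - 17 = 196 - 34 ≡ 17; y = λ·(17 - 17) - 28 ≡ 1. → (17, 1)

(17, 1)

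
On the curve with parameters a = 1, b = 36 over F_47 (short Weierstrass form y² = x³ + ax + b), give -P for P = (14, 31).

-(14, 31) = (14, -31 mod 47) = (14, 16).

(14, 16)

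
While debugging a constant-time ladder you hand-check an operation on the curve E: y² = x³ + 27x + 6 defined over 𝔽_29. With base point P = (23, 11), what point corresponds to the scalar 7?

Double-and-add on 7 = (111)₂. Start with P = (23, 11) for the leading 1-bit.
double: tangent at (23, 11): λ = (3·23² + 27)/(2·11) ≡ 19/22. 22⁻¹ ≡ 4 (mod 29), so λ ≡ 19·4 ≡ 18.
  x = λ² - 23 - 23 = 324 - 46 ≡ 17; y = λ·(23 - 17) - 11 ≡ 10. → (17, 10)
add P: (17, 10) + (23, 11). λ = (11 - 10)/(23 - 17) ≡ 1/6 mod 29. 6⁻¹ ≡ 5 (mod 29) since 6·5 = 30 ≡ 1, so λ ≡ 5.
  x = λ² - 17 - 23 = 25 - 40 ≡ 14; y = λ·(17 - 14) - 10 ≡ 5. → (14, 5)
double: tangent at (14, 5): λ = (3·14² + 27)/(2·5) ≡ 6/10. 10⁻¹ ≡ 3 (mod 29) since 10·3 = 30 ≡ 1, so λ ≡ 6·3 ≡ 18.
  x = λ² - 14 - 14 = 324 - 28 ≡ 6; y = λ·(14 - 6) - 5 ≡ 23. → (6, 23)
add P: (6, 23) + (23, 11). λ = (11 - 23)/(23 - 6) ≡ 17/17 mod 29. 17⁻¹ ≡ 12 (mod 29) since 17·12 = 204 ≡ 1, so λ ≡ 1.
  x = λ² - 6 - 23 = 1 - 29 ≡ 1; y = λ·(6 - 1) - 23 ≡ 11. → (1, 11)

(1, 11)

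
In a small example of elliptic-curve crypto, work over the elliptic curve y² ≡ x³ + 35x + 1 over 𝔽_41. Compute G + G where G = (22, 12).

tangent at (22, 12): λ = (3·22² + 35)/(2·12) ≡ 11/24. 24⁻¹ ≡ 12 (mod 41) since 24·12 = 288 ≡ 1, so λ ≡ 11·12 ≡ 9.
  x = λ² - 22 - 22 = 81 - 44 ≡ 37; y = λ·(22 - 37) - 12 ≡ 17. → (37, 17)

(37, 17)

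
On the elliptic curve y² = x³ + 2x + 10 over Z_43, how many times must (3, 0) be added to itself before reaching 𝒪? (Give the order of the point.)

2P: (3, 0) + (3, 0): same x and y₁ ≡ -y₂, so the sum is 𝒪.
2P = 𝒪, so the order is 2.

2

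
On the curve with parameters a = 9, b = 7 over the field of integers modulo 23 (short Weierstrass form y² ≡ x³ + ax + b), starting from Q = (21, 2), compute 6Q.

Repeated addition: build up to 6Q.
2Q: tangent at (21, 2): λ = (3·21² + 9)/(2·2) ≡ 21/4. 4⁻¹ ≡ 6 (mod 23) since 4·6 = 24 ≡ 1, so λ ≡ 21·6 ≡ 11.
  x = λ² - 21 - 21 = 121 - 42 ≡ 10; y = λ·(21 - 10) - 2 ≡ 4. → (10, 4)
3Q: (10, 4) + (21, 2). λ = (2 - 4)/(21 - 10) ≡ 21/11 mod 23. 11⁻¹ ≡ 21 (mod 23) since 11·21 = 231 ≡ 1, so λ ≡ 4.
  x = λ² - 10 - 21 = 16 - 31 ≡ 8; y = λ·(10 - 8) - 4 ≡ 4. → (8, 4)
4Q: (8, 4) + (21, 2). λ = (2 - 4)/(21 - 8) ≡ 21/13 mod 23. 13⁻¹ ≡ 16 (mod 23) since 13·16 = 208 ≡ 1, so λ ≡ 14.
  x = λ² - 8 - 21 = 196 - 29 ≡ 6; y = λ·(8 - 6) - 4 ≡ 1. → (6, 1)
5Q: (6, 1) + (21, 2). λ = (2 - 1)/(21 - 6) ≡ 1/15 mod 23. 15⁻¹ ≡ 20 (mod 23), so λ ≡ 20.
  x = λ² - 6 - 21 = 400 - 27 ≡ 5; y = λ·(6 - 5) - 1 ≡ 19. → (5, 19)
6Q: (5, 19) + (21, 2). λ = (2 - 19)/(21 - 5) ≡ 6/16 mod 23. 16⁻¹ ≡ 13 (mod 23) since 16·13 = 208 ≡ 1, so λ ≡ 9.
  x = λ² - 5 - 21 = 81 - 26 ≡ 9; y = λ·(5 - 9) - 19 ≡ 14. → (9, 14)

(9, 14)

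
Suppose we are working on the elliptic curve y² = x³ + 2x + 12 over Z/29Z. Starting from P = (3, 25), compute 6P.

(21, 21)

Double-and-add on 6 = (110)₂. Start with P = (3, 25) for the leading 1-bit.
double: tangent at (3, 25): λ = (3·3² + 2)/(2·25) ≡ 0/21. 21⁻¹ ≡ 18 (mod 29) since 21·18 = 378 ≡ 1, so λ ≡ 0·18 ≡ 0.
  x = λ² - 3 - 3 = 0 - 6 ≡ 23; y = λ·(3 - 23) - 25 ≡ 4. → (23, 4)
add P: (23, 4) + (3, 25). λ = (25 - 4)/(3 - 23) ≡ 21/9 mod 29. 9⁻¹ ≡ 13 (mod 29), so λ ≡ 12.
  x = λ² - 23 - 3 = 144 - 26 ≡ 2; y = λ·(23 - 2) - 4 ≡ 16. → (2, 16)
double: tangent at (2, 16): λ = (3·2² + 2)/(2·16) ≡ 14/3. 3⁻¹ ≡ 10 (mod 29) since 3·10 = 30 ≡ 1, so λ ≡ 14·10 ≡ 24.
  x = λ² - 2 - 2 = 576 - 4 ≡ 21; y = λ·(2 - 21) - 16 ≡ 21. → (21, 21)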